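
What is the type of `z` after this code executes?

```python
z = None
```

None has type NoneType

NoneType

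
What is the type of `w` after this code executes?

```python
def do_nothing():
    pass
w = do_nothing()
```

A function with no return statement returns None

NoneType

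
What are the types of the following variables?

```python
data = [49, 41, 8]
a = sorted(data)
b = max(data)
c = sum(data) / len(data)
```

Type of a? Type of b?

sorted() returns list; max of ints returns int

list, int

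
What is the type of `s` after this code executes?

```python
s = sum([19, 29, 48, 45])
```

sum() of ints returns int

int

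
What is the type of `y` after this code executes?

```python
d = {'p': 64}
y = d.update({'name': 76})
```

dict.update() returns None

NoneType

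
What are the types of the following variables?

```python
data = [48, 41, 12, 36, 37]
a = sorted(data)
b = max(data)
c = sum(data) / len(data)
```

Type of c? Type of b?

int / int returns float; max of ints returns int

float, int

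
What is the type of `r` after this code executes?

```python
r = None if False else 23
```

Ternary: condition is False, else branch (23) taken → int

int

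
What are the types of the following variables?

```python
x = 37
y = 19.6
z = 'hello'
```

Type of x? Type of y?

x is int; y is float

int, float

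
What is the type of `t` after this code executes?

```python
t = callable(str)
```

callable() returns bool

bool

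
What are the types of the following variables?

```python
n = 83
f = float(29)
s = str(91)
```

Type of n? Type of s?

n is int; s is str

int, str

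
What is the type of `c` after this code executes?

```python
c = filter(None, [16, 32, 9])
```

filter() returns a filter iterator object

filter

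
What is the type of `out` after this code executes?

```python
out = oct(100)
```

oct() returns str representation

str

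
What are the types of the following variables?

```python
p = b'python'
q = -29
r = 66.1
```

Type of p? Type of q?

p is bytes; q is int

bytes, int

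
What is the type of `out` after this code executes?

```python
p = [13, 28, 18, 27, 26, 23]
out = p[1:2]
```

Slicing a list always returns a list

list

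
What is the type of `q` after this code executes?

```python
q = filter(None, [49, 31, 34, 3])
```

filter() returns a filter iterator object

filter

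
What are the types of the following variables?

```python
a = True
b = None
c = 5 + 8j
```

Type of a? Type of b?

a is bool; b is NoneType

bool, NoneType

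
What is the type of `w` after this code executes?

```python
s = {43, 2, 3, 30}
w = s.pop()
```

Popping from a set of ints returns int

int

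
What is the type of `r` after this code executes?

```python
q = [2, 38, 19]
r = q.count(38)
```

list.count() returns int

int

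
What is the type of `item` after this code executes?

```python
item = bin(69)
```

bin() returns str representation

str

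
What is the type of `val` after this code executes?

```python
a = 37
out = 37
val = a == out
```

Equality comparison returns bool

bool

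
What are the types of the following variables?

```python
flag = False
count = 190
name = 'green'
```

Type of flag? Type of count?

flag is bool; count is int

bool, int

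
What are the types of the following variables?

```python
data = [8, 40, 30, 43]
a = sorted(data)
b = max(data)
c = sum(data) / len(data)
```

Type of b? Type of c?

max of ints returns int; int / int returns float

int, float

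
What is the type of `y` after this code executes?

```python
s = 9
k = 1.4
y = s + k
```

int + float returns float (9 + 1.4 = 10.4)

float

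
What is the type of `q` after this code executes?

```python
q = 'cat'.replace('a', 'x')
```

str.replace() returns str

str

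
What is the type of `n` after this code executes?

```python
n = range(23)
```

range() returns a range object

range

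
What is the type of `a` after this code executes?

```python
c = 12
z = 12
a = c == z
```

Equality comparison returns bool

bool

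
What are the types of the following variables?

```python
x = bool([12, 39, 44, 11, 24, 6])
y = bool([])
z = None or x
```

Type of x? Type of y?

bool() returns bool; bool() returns bool

bool, bool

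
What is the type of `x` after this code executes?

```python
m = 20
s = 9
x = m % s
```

int % int returns int (20 % 9 = 2)

int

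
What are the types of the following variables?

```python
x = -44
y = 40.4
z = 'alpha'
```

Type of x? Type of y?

x is int; y is float

int, float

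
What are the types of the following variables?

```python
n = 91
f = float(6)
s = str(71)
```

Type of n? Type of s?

n is int; s is str

int, str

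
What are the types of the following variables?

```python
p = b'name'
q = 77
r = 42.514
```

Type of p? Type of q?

p is bytes; q is int

bytes, int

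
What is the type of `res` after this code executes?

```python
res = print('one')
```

print() returns None

NoneType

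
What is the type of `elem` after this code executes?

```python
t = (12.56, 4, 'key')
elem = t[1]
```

Index 1 of tuple is 4 which is int

int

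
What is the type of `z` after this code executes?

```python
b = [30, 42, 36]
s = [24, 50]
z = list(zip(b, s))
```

list(zip(...)) returns a list of tuples

list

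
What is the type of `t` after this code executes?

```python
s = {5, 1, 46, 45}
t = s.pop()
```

Popping from a set of ints returns int

int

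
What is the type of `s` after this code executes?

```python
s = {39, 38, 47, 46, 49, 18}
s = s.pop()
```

Popping from a set of ints returns int

int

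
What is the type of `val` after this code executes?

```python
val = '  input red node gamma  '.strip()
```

str.strip() returns str

str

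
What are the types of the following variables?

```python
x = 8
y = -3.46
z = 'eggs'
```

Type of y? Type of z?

y is float; z is str

float, str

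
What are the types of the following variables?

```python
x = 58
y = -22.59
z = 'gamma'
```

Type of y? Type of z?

y is float; z is str

float, str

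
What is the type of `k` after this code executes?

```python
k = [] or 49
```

'or' returns first truthy value (49, which is int)

int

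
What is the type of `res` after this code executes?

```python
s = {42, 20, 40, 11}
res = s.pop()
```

Popping from a set of ints returns int

int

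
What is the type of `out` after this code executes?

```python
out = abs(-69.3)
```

abs() of float returns float

float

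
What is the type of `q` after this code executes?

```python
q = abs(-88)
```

abs() of int returns int

int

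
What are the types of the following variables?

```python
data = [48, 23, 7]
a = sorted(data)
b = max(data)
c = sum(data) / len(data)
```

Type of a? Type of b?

sorted() returns list; max of ints returns int

list, int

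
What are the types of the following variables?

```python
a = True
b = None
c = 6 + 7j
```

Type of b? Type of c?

b is NoneType; c is complex

NoneType, complex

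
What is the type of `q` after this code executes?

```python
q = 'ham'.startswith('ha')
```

str.startswith() returns bool

bool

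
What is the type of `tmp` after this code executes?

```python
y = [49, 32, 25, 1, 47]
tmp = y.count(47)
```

list.count() returns int

int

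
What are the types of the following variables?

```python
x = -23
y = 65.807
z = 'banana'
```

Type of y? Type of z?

y is float; z is str

float, str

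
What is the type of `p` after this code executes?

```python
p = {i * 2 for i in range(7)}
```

A set comprehension {expr for x in iterable} produces a set

set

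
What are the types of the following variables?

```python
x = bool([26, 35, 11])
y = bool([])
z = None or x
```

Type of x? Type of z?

bool() returns bool; None or <bool> returns the bool

bool, bool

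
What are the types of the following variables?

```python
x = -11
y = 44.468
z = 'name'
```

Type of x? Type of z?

x is int; z is str

int, str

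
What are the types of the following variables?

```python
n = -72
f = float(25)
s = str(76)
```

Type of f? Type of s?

f is float; s is str

float, str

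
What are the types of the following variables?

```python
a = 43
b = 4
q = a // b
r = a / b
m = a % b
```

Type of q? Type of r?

int // int returns int; int / int returns float

int, float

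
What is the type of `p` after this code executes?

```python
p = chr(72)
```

chr() returns str (single character)

str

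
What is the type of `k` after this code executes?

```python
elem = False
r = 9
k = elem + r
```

bool + int returns int (False is 0, so 0 + 9 = 9)

int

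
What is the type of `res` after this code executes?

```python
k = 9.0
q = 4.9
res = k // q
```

float // float returns float (floor division preserves float type)

float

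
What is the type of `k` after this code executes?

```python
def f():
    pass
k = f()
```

A function with no return statement returns None

NoneType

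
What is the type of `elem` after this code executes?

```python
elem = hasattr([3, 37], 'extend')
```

hasattr() returns bool

bool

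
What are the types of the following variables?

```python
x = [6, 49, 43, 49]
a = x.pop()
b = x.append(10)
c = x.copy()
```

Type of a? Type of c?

list.pop() returns the element (int); list.copy() returns list

int, list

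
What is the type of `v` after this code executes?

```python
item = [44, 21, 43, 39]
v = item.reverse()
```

list.reverse() returns None

NoneType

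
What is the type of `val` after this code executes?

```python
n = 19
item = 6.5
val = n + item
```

int + float returns float (19 + 6.5 = 25.5)

float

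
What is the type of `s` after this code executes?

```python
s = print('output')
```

print() returns None

NoneType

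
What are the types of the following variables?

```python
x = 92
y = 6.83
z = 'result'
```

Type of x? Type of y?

x is int; y is float

int, float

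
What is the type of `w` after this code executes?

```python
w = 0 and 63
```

'and' returns the first falsy value (0, which is int)

int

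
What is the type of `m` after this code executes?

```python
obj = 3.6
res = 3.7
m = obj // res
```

float // float returns float (floor division preserves float type)

float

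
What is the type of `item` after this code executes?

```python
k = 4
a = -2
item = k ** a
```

int ** negative int returns float

float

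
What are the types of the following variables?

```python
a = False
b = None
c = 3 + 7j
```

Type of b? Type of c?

b is NoneType; c is complex

NoneType, complex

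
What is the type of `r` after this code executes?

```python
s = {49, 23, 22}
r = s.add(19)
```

set.add() returns None (mutates in place)

NoneType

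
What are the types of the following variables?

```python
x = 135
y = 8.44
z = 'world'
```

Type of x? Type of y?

x is int; y is float

int, float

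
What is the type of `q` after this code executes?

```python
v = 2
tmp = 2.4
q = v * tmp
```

int * float returns float (2 * 2.4 = 4.8)

float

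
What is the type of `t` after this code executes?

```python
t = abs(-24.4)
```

abs() of float returns float

float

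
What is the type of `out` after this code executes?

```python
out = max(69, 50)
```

max() of ints returns int

int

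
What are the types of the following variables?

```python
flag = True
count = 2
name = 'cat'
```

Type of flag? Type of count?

flag is bool; count is int

bool, int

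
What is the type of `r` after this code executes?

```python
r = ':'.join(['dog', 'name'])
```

str.join() returns str

str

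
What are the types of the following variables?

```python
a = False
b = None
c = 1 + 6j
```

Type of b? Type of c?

b is NoneType; c is complex

NoneType, complex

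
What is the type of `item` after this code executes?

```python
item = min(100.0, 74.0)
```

min() of floats returns float

float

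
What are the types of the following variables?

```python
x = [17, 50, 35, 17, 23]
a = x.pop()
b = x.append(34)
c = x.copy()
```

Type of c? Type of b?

list.copy() returns list; list.append() returns None

list, NoneType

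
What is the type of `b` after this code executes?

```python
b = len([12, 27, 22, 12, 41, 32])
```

len() always returns int

int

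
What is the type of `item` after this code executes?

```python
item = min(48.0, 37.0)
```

min() of floats returns float

float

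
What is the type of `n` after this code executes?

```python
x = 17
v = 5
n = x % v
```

int % int returns int (17 % 5 = 2)

int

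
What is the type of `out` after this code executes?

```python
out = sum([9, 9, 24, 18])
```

sum() of ints returns int

int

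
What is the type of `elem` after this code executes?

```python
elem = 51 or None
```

'or' returns first truthy value (51, int)

int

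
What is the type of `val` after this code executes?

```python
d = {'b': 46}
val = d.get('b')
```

dict.get() returns the value (int) when key is found

int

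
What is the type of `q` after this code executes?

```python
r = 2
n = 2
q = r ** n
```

int ** positive int returns int (2 ** 2 = 4)

int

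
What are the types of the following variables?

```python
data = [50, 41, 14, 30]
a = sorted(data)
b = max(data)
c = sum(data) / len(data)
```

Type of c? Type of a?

int / int returns float; sorted() returns list

float, list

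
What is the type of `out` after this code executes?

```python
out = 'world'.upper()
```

str.upper() returns str

str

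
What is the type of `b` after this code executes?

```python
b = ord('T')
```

ord() returns int (Unicode code point)

int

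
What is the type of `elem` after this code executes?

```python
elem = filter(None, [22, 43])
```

filter() returns a filter iterator object

filter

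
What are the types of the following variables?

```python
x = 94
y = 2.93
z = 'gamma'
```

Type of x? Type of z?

x is int; z is str

int, str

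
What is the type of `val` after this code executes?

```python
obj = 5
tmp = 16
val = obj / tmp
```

int / int always returns float in Python 3 (5 / 16 = 0.3125)

float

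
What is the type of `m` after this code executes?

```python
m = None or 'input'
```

'or' with None returns the other value ('input', str)

str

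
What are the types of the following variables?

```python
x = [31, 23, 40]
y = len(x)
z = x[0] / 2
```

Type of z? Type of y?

int / int returns float; len() returns int

float, int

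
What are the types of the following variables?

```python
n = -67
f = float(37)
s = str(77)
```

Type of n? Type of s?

n is int; s is str

int, str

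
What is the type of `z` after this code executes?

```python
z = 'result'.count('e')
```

str.count() returns int

int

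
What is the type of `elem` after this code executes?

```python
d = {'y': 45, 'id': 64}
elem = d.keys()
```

.keys() returns a dict_keys view object

dict_keys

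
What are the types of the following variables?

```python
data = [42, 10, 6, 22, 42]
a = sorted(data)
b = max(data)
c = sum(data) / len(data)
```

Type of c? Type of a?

int / int returns float; sorted() returns list

float, list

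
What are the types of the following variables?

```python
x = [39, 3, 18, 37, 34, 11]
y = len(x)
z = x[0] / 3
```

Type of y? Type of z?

len() returns int; int / int returns float

int, float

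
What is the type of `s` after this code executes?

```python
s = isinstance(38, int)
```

isinstance() returns bool

bool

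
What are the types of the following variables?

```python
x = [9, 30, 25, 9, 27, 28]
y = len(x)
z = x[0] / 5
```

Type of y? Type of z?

len() returns int; int / int returns float

int, float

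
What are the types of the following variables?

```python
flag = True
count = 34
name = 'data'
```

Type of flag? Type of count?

flag is bool; count is int

bool, int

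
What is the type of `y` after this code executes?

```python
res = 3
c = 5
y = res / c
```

int / int always returns float in Python 3 (3 / 5 = 0.6)

float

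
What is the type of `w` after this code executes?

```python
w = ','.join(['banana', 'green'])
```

str.join() returns str

str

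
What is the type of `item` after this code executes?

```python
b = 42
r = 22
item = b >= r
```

Comparison operators return bool

bool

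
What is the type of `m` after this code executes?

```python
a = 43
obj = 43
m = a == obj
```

Equality comparison returns bool

bool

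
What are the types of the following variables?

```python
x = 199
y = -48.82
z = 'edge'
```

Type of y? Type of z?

y is float; z is str

float, str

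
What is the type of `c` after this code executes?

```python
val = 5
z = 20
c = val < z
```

Comparison operators return bool

bool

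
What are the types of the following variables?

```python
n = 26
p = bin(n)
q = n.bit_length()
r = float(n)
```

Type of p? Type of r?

bin() returns str; float() returns float

str, float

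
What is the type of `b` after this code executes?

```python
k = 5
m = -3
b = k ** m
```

int ** negative int returns float

float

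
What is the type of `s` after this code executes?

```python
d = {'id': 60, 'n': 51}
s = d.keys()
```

.keys() returns a dict_keys view object

dict_keys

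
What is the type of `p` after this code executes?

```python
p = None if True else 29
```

Ternary: condition is True, if branch (None) taken → NoneType

NoneType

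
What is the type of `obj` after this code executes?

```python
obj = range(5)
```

range() returns a range object

range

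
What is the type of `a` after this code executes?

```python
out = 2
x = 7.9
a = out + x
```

int + float returns float (2 + 7.9 = 9.9)

float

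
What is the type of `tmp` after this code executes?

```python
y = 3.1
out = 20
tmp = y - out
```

float - int returns float (3.1 - 20 = -16.9)

float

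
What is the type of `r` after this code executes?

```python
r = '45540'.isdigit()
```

str.isdigit() returns bool

bool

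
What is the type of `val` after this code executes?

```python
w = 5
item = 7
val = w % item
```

int % int returns int (5 % 7 = 5)

int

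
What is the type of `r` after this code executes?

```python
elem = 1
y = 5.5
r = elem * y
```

int * float returns float (1 * 5.5 = 5.5)

float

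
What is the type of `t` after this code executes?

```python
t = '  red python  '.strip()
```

str.strip() returns str

str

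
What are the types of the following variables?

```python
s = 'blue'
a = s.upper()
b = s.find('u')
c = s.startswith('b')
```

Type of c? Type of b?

str.startswith() returns bool; str.find() returns int

bool, int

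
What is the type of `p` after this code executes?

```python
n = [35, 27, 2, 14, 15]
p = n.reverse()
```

list.reverse() returns None

NoneType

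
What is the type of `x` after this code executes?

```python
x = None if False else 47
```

Ternary: condition is False, else branch (47) taken → int

int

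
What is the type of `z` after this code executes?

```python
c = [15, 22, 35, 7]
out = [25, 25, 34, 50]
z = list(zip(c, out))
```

list(zip(...)) returns a list of tuples

list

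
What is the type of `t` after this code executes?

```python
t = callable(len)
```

callable() returns bool

bool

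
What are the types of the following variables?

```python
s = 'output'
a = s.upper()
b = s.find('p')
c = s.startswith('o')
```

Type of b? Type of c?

str.find() returns int; str.startswith() returns bool

int, bool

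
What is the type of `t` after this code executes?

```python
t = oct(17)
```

oct() returns str representation

str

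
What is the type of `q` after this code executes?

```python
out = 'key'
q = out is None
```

'is' comparison returns bool

bool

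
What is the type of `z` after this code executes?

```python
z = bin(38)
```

bin() returns str representation

str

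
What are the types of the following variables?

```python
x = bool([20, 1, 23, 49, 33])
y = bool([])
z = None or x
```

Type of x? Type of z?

bool() returns bool; None or <bool> returns the bool

bool, bool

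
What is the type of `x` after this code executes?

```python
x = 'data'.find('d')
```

str.find() returns int (index, or -1)

int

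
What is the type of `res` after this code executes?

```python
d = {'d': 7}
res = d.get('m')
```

dict.get() returns None when key 'm' is not found and no default given

NoneType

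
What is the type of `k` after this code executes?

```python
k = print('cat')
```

print() returns None

NoneType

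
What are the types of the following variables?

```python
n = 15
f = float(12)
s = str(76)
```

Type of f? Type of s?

f is float; s is str

float, str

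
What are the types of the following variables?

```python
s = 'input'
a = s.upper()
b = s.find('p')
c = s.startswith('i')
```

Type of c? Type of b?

str.startswith() returns bool; str.find() returns int

bool, int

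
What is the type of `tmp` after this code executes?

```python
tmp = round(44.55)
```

round() with no ndigits arg returns int

int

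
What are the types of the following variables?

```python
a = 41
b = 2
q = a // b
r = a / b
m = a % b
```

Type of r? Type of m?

int / int returns float; int % int returns int

float, int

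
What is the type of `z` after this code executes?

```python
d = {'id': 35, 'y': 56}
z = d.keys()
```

.keys() returns a dict_keys view object

dict_keys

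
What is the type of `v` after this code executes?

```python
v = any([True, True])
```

any() returns bool

bool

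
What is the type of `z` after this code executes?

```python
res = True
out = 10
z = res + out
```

bool + int returns int (True is 1, so 1 + 10 = 11)

int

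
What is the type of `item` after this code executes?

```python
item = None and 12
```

'and' returns first falsy value (None)

NoneType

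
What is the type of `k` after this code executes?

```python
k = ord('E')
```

ord() returns int (Unicode code point)

int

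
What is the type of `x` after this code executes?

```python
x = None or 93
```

'or' with None returns the other value (93, int)

int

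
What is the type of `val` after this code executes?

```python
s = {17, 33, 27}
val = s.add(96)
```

set.add() returns None (mutates in place)

NoneType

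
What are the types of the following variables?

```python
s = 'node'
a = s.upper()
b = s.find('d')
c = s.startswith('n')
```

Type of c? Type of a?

str.startswith() returns bool; str.upper() returns str

bool, str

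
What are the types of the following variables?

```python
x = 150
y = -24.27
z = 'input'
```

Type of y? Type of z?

y is float; z is str

float, str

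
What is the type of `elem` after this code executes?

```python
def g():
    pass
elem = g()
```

A function with no return statement returns None

NoneType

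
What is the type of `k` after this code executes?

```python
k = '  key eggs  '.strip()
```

str.strip() returns str

str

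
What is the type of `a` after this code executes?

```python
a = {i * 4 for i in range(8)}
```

A set comprehension {expr for x in iterable} produces a set

set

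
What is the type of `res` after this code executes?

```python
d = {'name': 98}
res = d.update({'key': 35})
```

dict.update() returns None

NoneType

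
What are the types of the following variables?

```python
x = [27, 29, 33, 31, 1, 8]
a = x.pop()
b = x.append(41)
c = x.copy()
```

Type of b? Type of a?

list.append() returns None; list.pop() returns the element (int)

NoneType, int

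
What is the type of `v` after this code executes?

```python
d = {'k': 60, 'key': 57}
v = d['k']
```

Accessing dict[str, int] with key 'k' returns int value 60

int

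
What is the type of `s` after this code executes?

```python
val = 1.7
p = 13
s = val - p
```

float - int returns float (1.7 - 13 = -11.3)

float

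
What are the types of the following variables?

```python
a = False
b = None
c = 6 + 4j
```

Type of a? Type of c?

a is bool; c is complex

bool, complex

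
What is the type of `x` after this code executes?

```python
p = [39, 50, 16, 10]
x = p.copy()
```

list.copy() returns list

list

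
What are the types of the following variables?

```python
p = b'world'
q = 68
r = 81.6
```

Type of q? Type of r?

q is int; r is float

int, float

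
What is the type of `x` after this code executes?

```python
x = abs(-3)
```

abs() of int returns int

int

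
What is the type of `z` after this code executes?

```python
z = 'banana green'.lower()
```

str.lower() returns str

str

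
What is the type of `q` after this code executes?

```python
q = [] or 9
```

'or' returns first truthy value (9, which is int)

int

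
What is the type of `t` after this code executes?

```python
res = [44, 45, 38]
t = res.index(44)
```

list.index() returns int

int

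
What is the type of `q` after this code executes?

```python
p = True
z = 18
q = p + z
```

bool + int returns int (True is 1, so 1 + 18 = 19)

int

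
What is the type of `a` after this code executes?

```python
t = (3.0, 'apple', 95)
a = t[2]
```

Index 2 of tuple is 95 which is int

int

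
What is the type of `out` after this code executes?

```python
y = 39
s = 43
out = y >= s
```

Comparison operators return bool

bool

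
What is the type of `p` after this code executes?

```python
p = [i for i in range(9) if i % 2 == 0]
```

A list comprehension [...] produces a list

list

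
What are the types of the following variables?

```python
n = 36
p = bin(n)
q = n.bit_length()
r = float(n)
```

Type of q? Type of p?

int.bit_length() returns int; bin() returns str

int, str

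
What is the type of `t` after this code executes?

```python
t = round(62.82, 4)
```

round() with ndigits arg returns float

float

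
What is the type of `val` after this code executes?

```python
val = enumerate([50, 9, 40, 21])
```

enumerate() returns an enumerate iterator object

enumerate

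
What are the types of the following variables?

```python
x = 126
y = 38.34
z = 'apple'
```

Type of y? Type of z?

y is float; z is str

float, str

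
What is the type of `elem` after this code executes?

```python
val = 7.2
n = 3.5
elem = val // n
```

float // float returns float (floor division preserves float type)

float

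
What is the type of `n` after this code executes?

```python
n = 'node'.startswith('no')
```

str.startswith() returns bool

bool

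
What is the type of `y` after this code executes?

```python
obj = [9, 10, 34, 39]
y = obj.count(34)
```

list.count() returns int

int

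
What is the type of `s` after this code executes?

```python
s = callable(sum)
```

callable() returns bool

bool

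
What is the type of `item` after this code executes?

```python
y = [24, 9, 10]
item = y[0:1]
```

Slicing a list always returns a list

list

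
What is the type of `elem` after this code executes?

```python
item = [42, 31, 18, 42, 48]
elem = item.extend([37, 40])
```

list.extend() returns None

NoneType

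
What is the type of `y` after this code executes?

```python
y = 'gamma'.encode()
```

str.encode() returns bytes

bytes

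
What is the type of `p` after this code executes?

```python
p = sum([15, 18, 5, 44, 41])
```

sum() of ints returns int

int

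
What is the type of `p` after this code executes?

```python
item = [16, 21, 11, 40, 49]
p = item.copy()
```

list.copy() returns list

list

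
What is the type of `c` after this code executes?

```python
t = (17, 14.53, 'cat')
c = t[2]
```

Index 2 of tuple is 'cat' which is str

str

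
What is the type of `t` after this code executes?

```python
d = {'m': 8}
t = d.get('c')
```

dict.get() returns None when key 'c' is not found and no default given

NoneType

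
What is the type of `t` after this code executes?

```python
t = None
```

None has type NoneType

NoneType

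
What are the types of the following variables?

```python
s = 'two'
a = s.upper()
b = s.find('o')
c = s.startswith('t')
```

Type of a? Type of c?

str.upper() returns str; str.startswith() returns bool

str, bool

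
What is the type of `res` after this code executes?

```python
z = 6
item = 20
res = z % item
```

int % int returns int (6 % 20 = 6)

int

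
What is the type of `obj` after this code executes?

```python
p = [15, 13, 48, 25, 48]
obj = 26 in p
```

'in' operator returns bool

bool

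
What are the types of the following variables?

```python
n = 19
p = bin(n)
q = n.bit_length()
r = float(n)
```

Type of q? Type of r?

int.bit_length() returns int; float() returns float

int, float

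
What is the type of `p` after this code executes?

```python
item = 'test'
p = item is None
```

'is' comparison returns bool

bool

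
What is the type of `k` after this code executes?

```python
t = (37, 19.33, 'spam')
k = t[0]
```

Index 0 of tuple is 37 which is int

int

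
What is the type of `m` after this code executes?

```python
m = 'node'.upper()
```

str.upper() returns str

str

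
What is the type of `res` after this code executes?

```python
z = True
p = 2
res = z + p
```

bool + int returns int (True is 1, so 1 + 2 = 3)

int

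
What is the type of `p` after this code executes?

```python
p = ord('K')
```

ord() returns int (Unicode code point)

int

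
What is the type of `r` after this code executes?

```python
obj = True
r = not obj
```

'not' always returns bool

bool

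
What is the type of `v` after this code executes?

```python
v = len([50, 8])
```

len() always returns int

int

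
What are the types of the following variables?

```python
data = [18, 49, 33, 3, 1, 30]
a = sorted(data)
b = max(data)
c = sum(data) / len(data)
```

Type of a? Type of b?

sorted() returns list; max of ints returns int

list, int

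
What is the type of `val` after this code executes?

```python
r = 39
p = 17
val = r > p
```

Comparison operators return bool

bool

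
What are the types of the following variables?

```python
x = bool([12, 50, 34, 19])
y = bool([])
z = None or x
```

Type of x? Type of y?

bool() returns bool; bool() returns bool

bool, bool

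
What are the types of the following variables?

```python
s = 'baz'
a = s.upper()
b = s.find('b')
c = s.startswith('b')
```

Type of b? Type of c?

str.find() returns int; str.startswith() returns bool

int, bool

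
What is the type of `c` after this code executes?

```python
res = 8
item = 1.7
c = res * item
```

int * float returns float (8 * 1.7 = 13.6)

float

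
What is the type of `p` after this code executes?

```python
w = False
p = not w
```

'not' always returns bool

bool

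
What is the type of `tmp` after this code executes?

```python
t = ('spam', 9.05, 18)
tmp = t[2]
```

Index 2 of tuple is 18 which is int

int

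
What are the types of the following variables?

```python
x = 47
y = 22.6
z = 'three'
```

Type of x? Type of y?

x is int; y is float

int, float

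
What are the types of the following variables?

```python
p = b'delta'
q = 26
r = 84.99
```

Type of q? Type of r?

q is int; r is float

int, float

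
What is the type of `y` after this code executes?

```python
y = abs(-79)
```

abs() of int returns int

int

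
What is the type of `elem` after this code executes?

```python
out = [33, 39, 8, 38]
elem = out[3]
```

Indexing a list of ints returns int (out[3] = 38)

int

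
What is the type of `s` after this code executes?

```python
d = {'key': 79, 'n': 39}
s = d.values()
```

.values() returns a dict_values view object

dict_values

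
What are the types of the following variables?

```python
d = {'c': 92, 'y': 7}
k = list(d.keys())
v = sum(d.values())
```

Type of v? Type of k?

sum of int values returns int; list(...) returns list

int, list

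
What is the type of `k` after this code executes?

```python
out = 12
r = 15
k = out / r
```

int / int always returns float in Python 3 (12 / 15 = 0.8)

float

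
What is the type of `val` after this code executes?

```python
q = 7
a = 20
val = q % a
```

int % int returns int (7 % 20 = 7)

int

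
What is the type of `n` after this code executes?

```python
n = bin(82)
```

bin() returns str representation

str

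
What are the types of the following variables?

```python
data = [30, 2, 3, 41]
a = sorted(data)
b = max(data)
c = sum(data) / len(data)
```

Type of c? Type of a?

int / int returns float; sorted() returns list

float, list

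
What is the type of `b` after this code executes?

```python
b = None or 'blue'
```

'or' with None returns the other value ('blue', str)

str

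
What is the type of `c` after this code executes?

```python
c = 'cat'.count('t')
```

str.count() returns int

int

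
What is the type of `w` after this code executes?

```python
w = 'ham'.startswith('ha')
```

str.startswith() returns bool

bool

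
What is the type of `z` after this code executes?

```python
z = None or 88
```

'or' with None returns the other value (88, int)

int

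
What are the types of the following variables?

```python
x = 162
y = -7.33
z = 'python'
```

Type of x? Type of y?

x is int; y is float

int, float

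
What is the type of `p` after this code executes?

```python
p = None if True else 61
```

Ternary: condition is True, if branch (None) taken → NoneType

NoneType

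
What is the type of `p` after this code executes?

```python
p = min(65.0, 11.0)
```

min() of floats returns float

float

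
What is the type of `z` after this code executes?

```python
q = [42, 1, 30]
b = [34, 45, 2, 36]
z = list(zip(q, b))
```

list(zip(...)) returns a list of tuples

list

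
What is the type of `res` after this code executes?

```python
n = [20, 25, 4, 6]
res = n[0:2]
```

Slicing a list always returns a list

list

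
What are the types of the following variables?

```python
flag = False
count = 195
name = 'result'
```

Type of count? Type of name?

count is int; name is str

int, str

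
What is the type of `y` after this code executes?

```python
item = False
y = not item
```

'not' always returns bool

bool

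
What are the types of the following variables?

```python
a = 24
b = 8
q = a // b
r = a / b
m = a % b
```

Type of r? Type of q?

int / int returns float; int // int returns int

float, int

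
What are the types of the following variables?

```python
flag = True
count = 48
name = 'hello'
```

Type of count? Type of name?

count is int; name is str

int, str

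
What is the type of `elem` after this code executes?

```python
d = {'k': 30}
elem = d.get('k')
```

dict.get() returns the value (int) when key is found

int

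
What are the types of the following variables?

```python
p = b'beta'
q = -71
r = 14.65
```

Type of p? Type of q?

p is bytes; q is int

bytes, int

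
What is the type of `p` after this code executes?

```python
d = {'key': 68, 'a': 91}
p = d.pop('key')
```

dict.pop() returns the value (int)

int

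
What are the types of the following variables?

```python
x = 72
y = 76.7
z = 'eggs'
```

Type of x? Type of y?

x is int; y is float

int, float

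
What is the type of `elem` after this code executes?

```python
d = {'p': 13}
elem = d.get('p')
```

dict.get() returns the value (int) when key is found

int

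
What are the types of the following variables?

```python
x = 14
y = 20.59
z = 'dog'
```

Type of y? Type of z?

y is float; z is str

float, str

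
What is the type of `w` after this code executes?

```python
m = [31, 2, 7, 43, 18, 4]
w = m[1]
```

Indexing a list of ints returns int (m[1] = 2)

int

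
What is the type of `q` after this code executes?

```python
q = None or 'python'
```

'or' with None returns the other value ('python', str)

str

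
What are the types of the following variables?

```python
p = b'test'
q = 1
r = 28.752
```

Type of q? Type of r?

q is int; r is float

int, float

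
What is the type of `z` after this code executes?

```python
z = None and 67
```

'and' returns first falsy value (None)

NoneType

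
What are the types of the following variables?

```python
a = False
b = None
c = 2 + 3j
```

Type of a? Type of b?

a is bool; b is NoneType

bool, NoneType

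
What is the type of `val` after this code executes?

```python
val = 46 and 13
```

'and' returns the last value when all truthy (13, which is int)

int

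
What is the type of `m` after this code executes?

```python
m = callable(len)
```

callable() returns bool

bool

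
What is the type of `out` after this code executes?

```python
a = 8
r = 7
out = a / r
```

int / int always returns float in Python 3 (8 / 7 = 1.14286)

float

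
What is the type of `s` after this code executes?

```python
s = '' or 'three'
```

'or' returns first truthy value ('three', which is str)

str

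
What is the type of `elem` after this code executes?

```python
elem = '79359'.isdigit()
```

str.isdigit() returns bool

bool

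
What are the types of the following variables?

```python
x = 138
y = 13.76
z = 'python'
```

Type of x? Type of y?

x is int; y is float

int, float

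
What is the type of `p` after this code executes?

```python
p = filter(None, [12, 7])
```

filter() returns a filter iterator object

filter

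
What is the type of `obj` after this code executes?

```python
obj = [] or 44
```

'or' returns first truthy value (44, which is int)

int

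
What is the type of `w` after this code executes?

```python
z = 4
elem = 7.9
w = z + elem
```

int + float returns float (4 + 7.9 = 11.9)

float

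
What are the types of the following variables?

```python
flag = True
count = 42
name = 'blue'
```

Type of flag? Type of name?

flag is bool; name is str

bool, str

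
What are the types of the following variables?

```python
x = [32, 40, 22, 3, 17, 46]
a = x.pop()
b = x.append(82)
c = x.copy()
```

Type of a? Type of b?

list.pop() returns the element (int); list.append() returns None

int, NoneType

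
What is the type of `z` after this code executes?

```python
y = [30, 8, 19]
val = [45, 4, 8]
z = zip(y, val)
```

zip() returns a zip iterator object

zip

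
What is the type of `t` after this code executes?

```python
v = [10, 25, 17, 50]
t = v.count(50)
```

list.count() returns int

int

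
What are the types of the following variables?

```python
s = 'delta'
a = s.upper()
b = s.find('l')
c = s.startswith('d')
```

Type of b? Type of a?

str.find() returns int; str.upper() returns str

int, str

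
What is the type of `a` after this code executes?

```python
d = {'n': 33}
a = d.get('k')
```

dict.get() returns None when key 'k' is not found and no default given

NoneType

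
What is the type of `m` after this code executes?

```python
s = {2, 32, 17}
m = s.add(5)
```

set.add() returns None (mutates in place)

NoneType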